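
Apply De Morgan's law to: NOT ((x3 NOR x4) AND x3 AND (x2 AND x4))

NOT (x3 NOR x4) OR NOT x3 OR NOT (x2 AND x4)
De Morgan's: NOT(AND of terms) = OR of negations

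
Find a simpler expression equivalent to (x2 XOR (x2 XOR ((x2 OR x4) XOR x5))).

By XOR self-cancellation ((E XOR v) XOR v = E):
= ((x2 OR x4) XOR x5)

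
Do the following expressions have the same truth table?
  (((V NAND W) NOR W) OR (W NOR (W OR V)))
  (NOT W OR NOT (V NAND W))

No. Counterexample: with V=1, W=0, Expression 1 = 0 but Expression 2 = 1.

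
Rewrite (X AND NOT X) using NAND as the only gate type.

((X NAND (X NAND X)) NAND (X NAND (X NAND X)))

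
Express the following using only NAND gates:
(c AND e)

((c NAND e) NAND (c NAND e))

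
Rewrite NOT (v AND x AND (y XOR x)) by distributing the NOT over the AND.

NOT v OR NOT x OR NOT (y XOR x)
De Morgan's: NOT(AND of terms) = OR of negations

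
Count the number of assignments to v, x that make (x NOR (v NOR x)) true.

Satisfying assignments: (1,0)
Count: 1 out of 4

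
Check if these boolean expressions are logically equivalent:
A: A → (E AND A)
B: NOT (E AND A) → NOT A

Yes, Contrapositive is always equivalent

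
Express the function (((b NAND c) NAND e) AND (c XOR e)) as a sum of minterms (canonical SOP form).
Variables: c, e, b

Σm(4, 5) = (c AND NOT e AND NOT b) OR (c AND NOT e AND b)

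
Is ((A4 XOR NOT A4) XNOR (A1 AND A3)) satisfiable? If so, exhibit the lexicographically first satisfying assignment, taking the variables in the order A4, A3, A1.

A4=0, A3=1, A1=1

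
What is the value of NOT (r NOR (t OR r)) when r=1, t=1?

Substituting: NOT (1 NOR (1 OR 1))
= 1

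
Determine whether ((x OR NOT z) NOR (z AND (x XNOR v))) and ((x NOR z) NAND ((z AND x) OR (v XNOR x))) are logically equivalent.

No. Counterexample: with z=0, x=0, v=1, Expression 1 = 0 but Expression 2 = 1.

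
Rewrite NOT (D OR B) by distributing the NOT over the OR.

NOT D AND NOT B
De Morgan's: NOT(OR of terms) = AND of negations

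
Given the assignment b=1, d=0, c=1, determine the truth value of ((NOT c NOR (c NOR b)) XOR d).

Substituting: ((NOT 1 NOR (1 NOR 1)) XOR 0)
= 1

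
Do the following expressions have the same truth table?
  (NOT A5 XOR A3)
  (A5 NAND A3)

No. Counterexample: with A5=0, A3=1, Expression 1 = 0 but Expression 2 = 1.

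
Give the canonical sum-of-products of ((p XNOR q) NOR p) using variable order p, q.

Σm(1) = (NOT p AND q)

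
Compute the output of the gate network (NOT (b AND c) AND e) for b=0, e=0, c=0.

Substituting: (NOT (0 AND 0) AND 0)
= 0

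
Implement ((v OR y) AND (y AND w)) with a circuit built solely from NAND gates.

((((v NAND v) NAND (y NAND y)) NAND ((y NAND w) NAND (y NAND w))) NAND (((v NAND v) NAND (y NAND y)) NAND ((y NAND w) NAND (y NAND w))))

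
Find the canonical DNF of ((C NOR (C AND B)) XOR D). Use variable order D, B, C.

(NOT D AND NOT B AND NOT C) OR (NOT D AND B AND NOT C) OR (D AND NOT B AND C) OR (D AND B AND C)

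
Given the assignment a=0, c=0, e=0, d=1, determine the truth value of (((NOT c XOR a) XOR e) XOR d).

Substituting: (((NOT 0 XOR 0) XOR 0) XOR 1)
= 0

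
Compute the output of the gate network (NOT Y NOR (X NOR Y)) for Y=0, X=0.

Substituting: (NOT 0 NOR (0 NOR 0))
= 0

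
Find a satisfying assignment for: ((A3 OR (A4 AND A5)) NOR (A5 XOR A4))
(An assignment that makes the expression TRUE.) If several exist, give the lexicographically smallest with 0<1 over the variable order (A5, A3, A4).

A5=0, A3=0, A4=0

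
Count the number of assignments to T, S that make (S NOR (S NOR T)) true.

Satisfying assignments: (1,0)
Count: 1 out of 4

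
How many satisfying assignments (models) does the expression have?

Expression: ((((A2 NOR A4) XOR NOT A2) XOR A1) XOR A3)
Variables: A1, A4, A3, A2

Satisfying assignments: (0,0,1,0), (0,0,1,1), (0,1,0,0), (0,1,1,1), (1,0,0,0), (1,0,0,1), (1,1,0,1), (1,1,1,0)
Count: 8 out of 16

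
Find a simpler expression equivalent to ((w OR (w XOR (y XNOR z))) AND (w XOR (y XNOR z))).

By absorption (E AND (E OR v) = E):
= (w XOR (y XNOR z))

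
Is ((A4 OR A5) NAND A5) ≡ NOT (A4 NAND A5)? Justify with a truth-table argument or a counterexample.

No. Counterexample: with A5=0, A4=0, Expression 1 = 1 but Expression 2 = 0.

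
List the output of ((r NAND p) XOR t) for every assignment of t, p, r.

t | p | r | Output
------------------
0 | 0 | 0 | 1
0 | 0 | 1 | 1
0 | 1 | 0 | 1
0 | 1 | 1 | 0
1 | 0 | 0 | 0
1 | 0 | 1 | 0
1 | 1 | 0 | 0
1 | 1 | 1 | 1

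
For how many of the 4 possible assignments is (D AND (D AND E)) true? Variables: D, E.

Satisfying assignments: (1,1)
Count: 1 out of 4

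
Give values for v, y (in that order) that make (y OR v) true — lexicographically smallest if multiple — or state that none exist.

v=0, y=1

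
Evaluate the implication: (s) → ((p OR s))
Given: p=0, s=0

Antecedent (s) = 0; consequent ((p OR s)) = 0.
0 → 0 = 1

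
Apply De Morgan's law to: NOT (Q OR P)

NOT Q AND NOT P
De Morgan's: NOT(OR of terms) = AND of negations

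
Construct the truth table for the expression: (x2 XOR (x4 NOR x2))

x4 | x2 | Output
----------------
0 | 0 | 1
0 | 1 | 1
1 | 0 | 0
1 | 1 | 1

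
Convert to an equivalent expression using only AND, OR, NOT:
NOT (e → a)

e AND NOT a
(Negated implication: NOT(A → B) = A AND NOT B)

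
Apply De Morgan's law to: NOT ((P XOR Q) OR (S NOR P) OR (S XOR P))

NOT (P XOR Q) AND NOT (S NOR P) AND NOT (S XOR P)
De Morgan's: NOT(OR of terms) = AND of negations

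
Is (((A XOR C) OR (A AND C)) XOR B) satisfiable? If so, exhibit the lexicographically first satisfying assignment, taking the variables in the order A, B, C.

A=0, B=0, C=1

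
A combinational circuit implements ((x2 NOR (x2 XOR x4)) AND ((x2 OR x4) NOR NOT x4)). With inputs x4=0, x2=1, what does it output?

Substituting: ((1 NOR (1 XOR 0)) AND ((1 OR 0) NOR NOT 0))
= 0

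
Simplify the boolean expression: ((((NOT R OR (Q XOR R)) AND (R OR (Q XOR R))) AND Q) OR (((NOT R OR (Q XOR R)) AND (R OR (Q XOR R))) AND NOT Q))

By distribution ((E AND v) OR (E AND NOT v) = E) then distribution ((E OR v) AND (E OR NOT v) = E):
= (Q XOR R)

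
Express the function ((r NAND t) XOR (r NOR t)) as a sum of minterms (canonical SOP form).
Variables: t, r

Σm(1, 2) = (NOT t AND r) OR (t AND NOT r)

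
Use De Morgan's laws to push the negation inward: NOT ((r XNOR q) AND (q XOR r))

NOT (r XNOR q) OR NOT (q XOR r)
De Morgan's: NOT(AND of terms) = OR of negations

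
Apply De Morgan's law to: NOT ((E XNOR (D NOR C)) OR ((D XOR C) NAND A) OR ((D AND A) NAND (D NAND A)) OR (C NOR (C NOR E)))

NOT (E XNOR (D NOR C)) AND NOT ((D XOR C) NAND A) AND NOT ((D AND A) NAND (D NAND A)) AND NOT (C NOR (C NOR E))
De Morgan's: NOT(OR of terms) = AND of negations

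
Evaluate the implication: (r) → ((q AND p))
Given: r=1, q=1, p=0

Antecedent (r) = 1; consequent ((q AND p)) = 0.
1 → 0 = 0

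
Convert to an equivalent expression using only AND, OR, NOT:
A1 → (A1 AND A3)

NOT A1 OR (A1 AND A3)
(Implication elimination: A → B = NOT A OR B)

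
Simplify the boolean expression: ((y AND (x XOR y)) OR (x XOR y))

By absorption (E OR (E AND v) = E):
= (x XOR y)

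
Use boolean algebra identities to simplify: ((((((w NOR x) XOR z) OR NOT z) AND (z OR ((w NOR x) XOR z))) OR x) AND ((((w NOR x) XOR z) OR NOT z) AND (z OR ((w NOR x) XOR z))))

By absorption (E AND (E OR v) = E) then distribution ((E OR v) AND (E OR NOT v) = E):
= ((w NOR x) XOR z)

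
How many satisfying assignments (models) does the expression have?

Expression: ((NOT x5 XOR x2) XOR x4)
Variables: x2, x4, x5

Satisfying assignments: (0,0,0), (0,1,1), (1,0,1), (1,1,0)
Count: 4 out of 8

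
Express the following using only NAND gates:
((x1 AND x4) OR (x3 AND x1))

((((x1 NAND x4) NAND (x1 NAND x4)) NAND ((x1 NAND x4) NAND (x1 NAND x4))) NAND (((x3 NAND x1) NAND (x3 NAND x1)) NAND ((x3 NAND x1) NAND (x3 NAND x1))))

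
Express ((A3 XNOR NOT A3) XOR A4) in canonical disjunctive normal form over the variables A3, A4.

(NOT A3 AND A4) OR (A3 AND A4)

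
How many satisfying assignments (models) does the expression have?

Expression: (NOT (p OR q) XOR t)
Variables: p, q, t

Satisfying assignments: (0,0,0), (0,1,1), (1,0,1), (1,1,1)
Count: 4 out of 8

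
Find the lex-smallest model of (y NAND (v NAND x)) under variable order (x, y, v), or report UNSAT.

x=0, y=0, v=0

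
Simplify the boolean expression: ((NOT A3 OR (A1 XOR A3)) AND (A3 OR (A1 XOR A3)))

By distribution ((E OR v) AND (E OR NOT v) = E):
= (A1 XOR A3)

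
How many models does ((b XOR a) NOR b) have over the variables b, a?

Satisfying assignments: (0,0)
Count: 1 out of 4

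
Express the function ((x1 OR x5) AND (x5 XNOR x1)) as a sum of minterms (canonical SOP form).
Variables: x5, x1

Σm(3) = (x5 AND x1)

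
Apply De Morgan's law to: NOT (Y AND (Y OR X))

NOT Y OR NOT (Y OR X)
De Morgan's: NOT(AND of terms) = OR of negations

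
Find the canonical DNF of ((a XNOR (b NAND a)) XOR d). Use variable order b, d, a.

(NOT b AND NOT d AND a) OR (NOT b AND d AND NOT a) OR (b AND d AND NOT a) OR (b AND d AND a)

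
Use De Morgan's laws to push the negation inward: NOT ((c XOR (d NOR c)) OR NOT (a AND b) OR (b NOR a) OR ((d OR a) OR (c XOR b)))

NOT (c XOR (d NOR c)) AND (a AND b) AND NOT (b NOR a) AND NOT ((d OR a) OR (c XOR b))
De Morgan's: NOT(OR of terms) = AND of negations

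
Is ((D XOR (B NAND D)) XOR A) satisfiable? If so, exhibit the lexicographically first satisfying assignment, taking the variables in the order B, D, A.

B=0, D=0, A=0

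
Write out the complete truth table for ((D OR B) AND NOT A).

A | D | B | Output
------------------
0 | 0 | 0 | 0
0 | 0 | 1 | 1
0 | 1 | 0 | 1
0 | 1 | 1 | 1
1 | 0 | 0 | 0
1 | 0 | 1 | 0
1 | 1 | 0 | 0
1 | 1 | 1 | 0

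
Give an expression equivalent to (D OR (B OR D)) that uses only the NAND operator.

((D NAND D) NAND (((B NAND B) NAND (D NAND D)) NAND ((B NAND B) NAND (D NAND D))))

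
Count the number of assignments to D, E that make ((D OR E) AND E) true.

Satisfying assignments: (0,1), (1,1)
Count: 2 out of 4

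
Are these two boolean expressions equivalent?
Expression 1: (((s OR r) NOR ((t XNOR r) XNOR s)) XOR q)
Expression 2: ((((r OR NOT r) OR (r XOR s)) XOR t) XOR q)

No. Counterexample: with t=0, s=0, r=1, q=0, Expression 1 = 0 but Expression 2 = 1.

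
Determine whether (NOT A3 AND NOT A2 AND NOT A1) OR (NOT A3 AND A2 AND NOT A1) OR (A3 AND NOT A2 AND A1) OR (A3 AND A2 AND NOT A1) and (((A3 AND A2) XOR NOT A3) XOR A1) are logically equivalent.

Yes, they are equivalent — the two output columns agree on all 8 assignments:
A3 | A2 | A1 | Expression 1 | Expression 2
------------------------------------------
0 | 0 | 0 | 1 | 1
0 | 0 | 1 | 0 | 0
0 | 1 | 0 | 1 | 1
0 | 1 | 1 | 0 | 0
1 | 0 | 0 | 0 | 0
1 | 0 | 1 | 1 | 1
1 | 1 | 0 | 1 | 1
1 | 1 | 1 | 0 | 0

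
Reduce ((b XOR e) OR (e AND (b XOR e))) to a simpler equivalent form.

By absorption (E OR (E AND v) = E):
= (b XOR e)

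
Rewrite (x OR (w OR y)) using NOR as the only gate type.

((x NOR ((w NOR y) NOR (w NOR y))) NOR (x NOR ((w NOR y) NOR (w NOR y))))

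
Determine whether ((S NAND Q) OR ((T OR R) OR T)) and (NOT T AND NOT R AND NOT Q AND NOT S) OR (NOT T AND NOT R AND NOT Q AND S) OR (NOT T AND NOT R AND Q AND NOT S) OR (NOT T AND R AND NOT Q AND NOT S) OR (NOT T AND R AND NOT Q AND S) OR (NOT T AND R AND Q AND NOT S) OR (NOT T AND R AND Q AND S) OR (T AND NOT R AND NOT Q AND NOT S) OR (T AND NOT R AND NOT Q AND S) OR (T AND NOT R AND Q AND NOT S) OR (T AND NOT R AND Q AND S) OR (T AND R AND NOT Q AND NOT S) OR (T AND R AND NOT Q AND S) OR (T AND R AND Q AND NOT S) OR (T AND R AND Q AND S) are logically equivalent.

Yes, they are equivalent — the two output columns agree on all 16 assignments:
T | R | Q | S | Expression 1 | Expression 2
-------------------------------------------
0 | 0 | 0 | 0 | 1 | 1
0 | 0 | 0 | 1 | 1 | 1
0 | 0 | 1 | 0 | 1 | 1
0 | 0 | 1 | 1 | 0 | 0
0 | 1 | 0 | 0 | 1 | 1
0 | 1 | 0 | 1 | 1 | 1
0 | 1 | 1 | 0 | 1 | 1
0 | 1 | 1 | 1 | 1 | 1
1 | 0 | 0 | 0 | 1 | 1
1 | 0 | 0 | 1 | 1 | 1
1 | 0 | 1 | 0 | 1 | 1
1 | 0 | 1 | 1 | 1 | 1
1 | 1 | 0 | 0 | 1 | 1
1 | 1 | 0 | 1 | 1 | 1
1 | 1 | 1 | 0 | 1 | 1
1 | 1 | 1 | 1 | 1 | 1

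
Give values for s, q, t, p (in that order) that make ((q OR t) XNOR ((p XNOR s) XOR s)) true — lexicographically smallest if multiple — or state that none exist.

s=0, q=0, t=0, p=1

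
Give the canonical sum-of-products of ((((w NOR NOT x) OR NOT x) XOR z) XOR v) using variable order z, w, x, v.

Σm(0, 2, 4, 7, 9, 11, 13, 14) = (NOT z AND NOT w AND NOT x AND NOT v) OR (NOT z AND NOT w AND x AND NOT v) OR (NOT z AND w AND NOT x AND NOT v) OR (NOT z AND w AND x AND v) OR (z AND NOT w AND NOT x AND v) OR (z AND NOT w AND x AND v) OR (z AND w AND NOT x AND v) OR (z AND w AND x AND NOT v)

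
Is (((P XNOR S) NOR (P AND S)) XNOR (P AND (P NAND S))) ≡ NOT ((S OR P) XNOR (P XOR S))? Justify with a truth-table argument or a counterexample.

No. Counterexample: with P=0, S=0, Expression 1 = 1 but Expression 2 = 0.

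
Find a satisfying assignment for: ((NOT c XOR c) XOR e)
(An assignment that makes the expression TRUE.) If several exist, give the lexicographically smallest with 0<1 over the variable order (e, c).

e=0, c=0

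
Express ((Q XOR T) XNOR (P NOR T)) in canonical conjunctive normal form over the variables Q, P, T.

(Q OR P OR T) AND (Q OR P OR NOT T) AND (Q OR NOT P OR NOT T) AND (NOT Q OR NOT P OR T)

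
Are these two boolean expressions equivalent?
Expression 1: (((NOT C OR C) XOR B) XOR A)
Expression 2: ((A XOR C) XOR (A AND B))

No. Counterexample: with B=0, A=0, C=0, Expression 1 = 1 but Expression 2 = 0.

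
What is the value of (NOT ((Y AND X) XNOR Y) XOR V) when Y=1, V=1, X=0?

Substituting: (NOT ((1 AND 0) XNOR 1) XOR 1)
= 0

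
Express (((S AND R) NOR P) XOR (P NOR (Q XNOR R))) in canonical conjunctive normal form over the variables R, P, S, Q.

(R OR P OR S OR NOT Q) AND (R OR P OR NOT S OR NOT Q) AND (R OR NOT P OR S OR Q) AND (R OR NOT P OR S OR NOT Q) AND (R OR NOT P OR NOT S OR Q) AND (R OR NOT P OR NOT S OR NOT Q) AND (NOT R OR P OR S OR Q) AND (NOT R OR P OR NOT S OR NOT Q) AND (NOT R OR NOT P OR S OR Q) AND (NOT R OR NOT P OR S OR NOT Q) AND (NOT R OR NOT P OR NOT S OR Q) AND (NOT R OR NOT P OR NOT S OR NOT Q)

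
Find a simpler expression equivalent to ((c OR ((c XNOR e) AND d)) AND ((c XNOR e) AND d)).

By absorption (E AND (E OR v) = E):
= ((c XNOR e) AND d)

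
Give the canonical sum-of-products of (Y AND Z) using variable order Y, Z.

Σm(3) = (Y AND Z)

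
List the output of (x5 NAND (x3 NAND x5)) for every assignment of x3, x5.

x3 | x5 | Output
----------------
0 | 0 | 1
0 | 1 | 0
1 | 0 | 1
1 | 1 | 1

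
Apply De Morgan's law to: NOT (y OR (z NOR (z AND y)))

NOT y AND NOT (z NOR (z AND y))
De Morgan's: NOT(OR of terms) = AND of negations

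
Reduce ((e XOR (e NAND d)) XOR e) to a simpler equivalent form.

By XOR self-cancellation ((E XOR v) XOR v = E):
= (e NAND d)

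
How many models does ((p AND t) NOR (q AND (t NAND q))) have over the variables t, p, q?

Satisfying assignments: (0,0,0), (0,1,0), (1,0,0), (1,0,1)
Count: 4 out of 8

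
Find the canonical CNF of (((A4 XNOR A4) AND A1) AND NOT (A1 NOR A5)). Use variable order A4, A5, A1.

(A4 OR A5 OR A1) AND (A4 OR NOT A5 OR A1) AND (NOT A4 OR A5 OR A1) AND (NOT A4 OR NOT A5 OR A1)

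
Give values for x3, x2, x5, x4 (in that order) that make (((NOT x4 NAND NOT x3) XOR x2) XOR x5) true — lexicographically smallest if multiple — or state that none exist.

x3=0, x2=0, x5=0, x4=1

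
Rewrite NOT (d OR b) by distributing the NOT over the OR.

NOT d AND NOT b
De Morgan's: NOT(OR of terms) = AND of negations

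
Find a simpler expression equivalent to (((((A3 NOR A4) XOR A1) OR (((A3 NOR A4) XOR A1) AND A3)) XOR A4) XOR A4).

By XOR self-cancellation ((E XOR v) XOR v = E) then absorption (E OR (E AND v) = E):
= ((A3 NOR A4) XOR A1)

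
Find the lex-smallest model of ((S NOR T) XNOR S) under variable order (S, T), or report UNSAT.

S=0, T=1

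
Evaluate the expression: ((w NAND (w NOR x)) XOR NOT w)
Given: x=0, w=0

Substituting: ((0 NAND (0 NOR 0)) XOR NOT 0)
= 0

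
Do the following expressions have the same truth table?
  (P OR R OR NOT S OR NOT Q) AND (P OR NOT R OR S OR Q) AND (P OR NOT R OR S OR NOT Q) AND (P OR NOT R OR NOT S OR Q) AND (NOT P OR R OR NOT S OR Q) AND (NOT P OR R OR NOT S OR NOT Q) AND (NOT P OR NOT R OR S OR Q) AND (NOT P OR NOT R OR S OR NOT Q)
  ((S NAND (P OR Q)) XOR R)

Yes, they are equivalent — the two output columns agree on all 16 assignments:
P | R | S | Q | Expression 1 | Expression 2
-------------------------------------------
0 | 0 | 0 | 0 | 1 | 1
0 | 0 | 0 | 1 | 1 | 1
0 | 0 | 1 | 0 | 1 | 1
0 | 0 | 1 | 1 | 0 | 0
0 | 1 | 0 | 0 | 0 | 0
0 | 1 | 0 | 1 | 0 | 0
0 | 1 | 1 | 0 | 0 | 0
0 | 1 | 1 | 1 | 1 | 1
1 | 0 | 0 | 0 | 1 | 1
1 | 0 | 0 | 1 | 1 | 1
1 | 0 | 1 | 0 | 0 | 0
1 | 0 | 1 | 1 | 0 | 0
1 | 1 | 0 | 0 | 0 | 0
1 | 1 | 0 | 1 | 0 | 0
1 | 1 | 1 | 0 | 1 | 1
1 | 1 | 1 | 1 | 1 | 1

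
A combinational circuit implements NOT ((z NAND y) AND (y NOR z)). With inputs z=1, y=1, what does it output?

Substituting: NOT ((1 NAND 1) AND (1 NOR 1))
= 1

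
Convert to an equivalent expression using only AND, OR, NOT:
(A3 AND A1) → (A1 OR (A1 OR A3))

NOT (A3 AND A1) OR (A1 OR (A1 OR A3))
(Implication elimination: A → B = NOT A OR B)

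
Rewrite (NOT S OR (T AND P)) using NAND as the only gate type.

(((S NAND S) NAND (S NAND S)) NAND (((T NAND P) NAND (T NAND P)) NAND ((T NAND P) NAND (T NAND P))))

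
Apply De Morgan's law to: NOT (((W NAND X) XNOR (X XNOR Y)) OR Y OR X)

NOT ((W NAND X) XNOR (X XNOR Y)) AND NOT Y AND NOT X
De Morgan's: NOT(OR of terms) = AND of negations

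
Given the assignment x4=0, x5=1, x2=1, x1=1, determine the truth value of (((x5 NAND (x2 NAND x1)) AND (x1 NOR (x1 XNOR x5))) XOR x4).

Substituting: (((1 NAND (1 NAND 1)) AND (1 NOR (1 XNOR 1))) XOR 0)
= 0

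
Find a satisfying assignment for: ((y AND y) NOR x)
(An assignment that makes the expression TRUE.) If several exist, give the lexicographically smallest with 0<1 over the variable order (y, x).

y=0, x=0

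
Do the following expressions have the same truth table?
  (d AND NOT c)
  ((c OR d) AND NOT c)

Yes, they are equivalent — the two output columns agree on all 4 assignments:
d | c | Expression 1 | Expression 2
-----------------------------------
0 | 0 | 0 | 0
0 | 1 | 0 | 0
1 | 0 | 1 | 1
1 | 1 | 0 | 0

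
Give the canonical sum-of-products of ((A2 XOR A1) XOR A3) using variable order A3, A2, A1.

Σm(1, 2, 4, 7) = (NOT A3 AND NOT A2 AND A1) OR (NOT A3 AND A2 AND NOT A1) OR (A3 AND NOT A2 AND NOT A1) OR (A3 AND A2 AND A1)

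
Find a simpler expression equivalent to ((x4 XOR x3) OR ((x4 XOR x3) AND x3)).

By absorption (E OR (E AND v) = E):
= (x4 XOR x3)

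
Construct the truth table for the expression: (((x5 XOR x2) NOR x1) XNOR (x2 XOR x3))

x3 | x1 | x5 | x2 | Output
--------------------------
0 | 0 | 0 | 0 | 0
0 | 0 | 0 | 1 | 0
0 | 0 | 1 | 0 | 1
0 | 0 | 1 | 1 | 1
0 | 1 | 0 | 0 | 1
0 | 1 | 0 | 1 | 0
0 | 1 | 1 | 0 | 1
0 | 1 | 1 | 1 | 0
1 | 0 | 0 | 0 | 1
1 | 0 | 0 | 1 | 1
1 | 0 | 1 | 0 | 0
1 | 0 | 1 | 1 | 0
1 | 1 | 0 | 0 | 0
1 | 1 | 0 | 1 | 1
1 | 1 | 1 | 0 | 0
1 | 1 | 1 | 1 | 1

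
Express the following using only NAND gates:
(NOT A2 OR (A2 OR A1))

(((A2 NAND A2) NAND (A2 NAND A2)) NAND (((A2 NAND A2) NAND (A1 NAND A1)) NAND ((A2 NAND A2) NAND (A1 NAND A1))))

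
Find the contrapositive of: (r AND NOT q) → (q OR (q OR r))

Contrapositive: NOT (q OR (q OR r)) → NOT (r AND NOT q)
Note: A statement and its contrapositive are logically equivalent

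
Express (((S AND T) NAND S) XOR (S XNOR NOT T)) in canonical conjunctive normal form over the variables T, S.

(T OR NOT S) AND (NOT T OR S) AND (NOT T OR NOT S)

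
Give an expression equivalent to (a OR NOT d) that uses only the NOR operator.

((a NOR (d NOR d)) NOR (a NOR (d NOR d)))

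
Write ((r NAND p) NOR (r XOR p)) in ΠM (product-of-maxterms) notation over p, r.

ΠM(0, 1, 2) = (p OR r) AND (p OR NOT r) AND (NOT p OR r)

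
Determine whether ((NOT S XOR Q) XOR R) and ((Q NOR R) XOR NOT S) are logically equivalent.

No. Counterexample: with Q=0, S=0, R=0, Expression 1 = 1 but Expression 2 = 0.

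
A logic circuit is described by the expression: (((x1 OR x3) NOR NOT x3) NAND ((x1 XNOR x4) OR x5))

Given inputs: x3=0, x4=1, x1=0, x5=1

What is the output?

Substituting: (((0 OR 0) NOR NOT 0) NAND ((0 XNOR 1) OR 1))
= 1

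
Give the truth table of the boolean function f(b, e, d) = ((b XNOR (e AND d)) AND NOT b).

b | e | d | Output
------------------
0 | 0 | 0 | 1
0 | 0 | 1 | 1
0 | 1 | 0 | 1
0 | 1 | 1 | 0
1 | 0 | 0 | 0
1 | 0 | 1 | 0
1 | 1 | 0 | 0
1 | 1 | 1 | 0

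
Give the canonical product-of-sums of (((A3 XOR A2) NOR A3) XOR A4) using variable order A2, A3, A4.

ΠM(1, 2, 4, 6) = (A2 OR A3 OR NOT A4) AND (A2 OR NOT A3 OR A4) AND (NOT A2 OR A3 OR A4) AND (NOT A2 OR NOT A3 OR A4)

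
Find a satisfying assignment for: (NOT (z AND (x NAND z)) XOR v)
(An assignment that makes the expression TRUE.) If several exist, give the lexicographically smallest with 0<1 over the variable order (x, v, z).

x=0, v=0, z=0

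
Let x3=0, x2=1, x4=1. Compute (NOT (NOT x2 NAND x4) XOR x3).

Substituting: (NOT (NOT 1 NAND 1) XOR 0)
= 0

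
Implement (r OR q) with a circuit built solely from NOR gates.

((r NOR q) NOR (r NOR q))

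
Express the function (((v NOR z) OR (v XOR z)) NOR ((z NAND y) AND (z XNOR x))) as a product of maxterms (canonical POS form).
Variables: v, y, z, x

ΠM(0, 1, 2, 3, 4, 5, 6, 7, 8, 9, 11, 12, 13) = (v OR y OR z OR x) AND (v OR y OR z OR NOT x) AND (v OR y OR NOT z OR x) AND (v OR y OR NOT z OR NOT x) AND (v OR NOT y OR z OR x) AND (v OR NOT y OR z OR NOT x) AND (v OR NOT y OR NOT z OR x) AND (v OR NOT y OR NOT z OR NOT x) AND (NOT v OR y OR z OR x) AND (NOT v OR y OR z OR NOT x) AND (NOT v OR y OR NOT z OR NOT x) AND (NOT v OR NOT y OR z OR x) AND (NOT v OR NOT y OR z OR NOT x)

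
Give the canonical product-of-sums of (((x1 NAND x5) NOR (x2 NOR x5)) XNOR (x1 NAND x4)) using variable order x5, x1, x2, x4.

ΠM(0, 1, 2, 3, 4, 6, 8, 9, 10, 11, 13, 15) = (x5 OR x1 OR x2 OR x4) AND (x5 OR x1 OR x2 OR NOT x4) AND (x5 OR x1 OR NOT x2 OR x4) AND (x5 OR x1 OR NOT x2 OR NOT x4) AND (x5 OR NOT x1 OR x2 OR x4) AND (x5 OR NOT x1 OR NOT x2 OR x4) AND (NOT x5 OR x1 OR x2 OR x4) AND (NOT x5 OR x1 OR x2 OR NOT x4) AND (NOT x5 OR x1 OR NOT x2 OR x4) AND (NOT x5 OR x1 OR NOT x2 OR NOT x4) AND (NOT x5 OR NOT x1 OR x2 OR NOT x4) AND (NOT x5 OR NOT x1 OR NOT x2 OR NOT x4)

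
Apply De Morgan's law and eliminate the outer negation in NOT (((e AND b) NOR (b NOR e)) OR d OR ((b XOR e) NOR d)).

NOT ((e AND b) NOR (b NOR e)) AND NOT d AND NOT ((b XOR e) NOR d)
De Morgan's: NOT(OR of terms) = AND of negations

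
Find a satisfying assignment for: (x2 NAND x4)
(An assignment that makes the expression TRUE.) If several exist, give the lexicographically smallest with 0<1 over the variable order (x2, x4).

x2=0, x4=0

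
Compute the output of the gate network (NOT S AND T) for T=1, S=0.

Substituting: (NOT 0 AND 1)
= 1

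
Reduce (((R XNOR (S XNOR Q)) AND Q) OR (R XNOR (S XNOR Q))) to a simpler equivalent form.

By absorption (E OR (E AND v) = E):
= (R XNOR (S XNOR Q))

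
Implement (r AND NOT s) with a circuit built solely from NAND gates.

((r NAND (s NAND s)) NAND (r NAND (s NAND s)))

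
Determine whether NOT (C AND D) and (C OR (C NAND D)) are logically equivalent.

No. Counterexample: with C=1, D=1, Expression 1 = 0 but Expression 2 = 1.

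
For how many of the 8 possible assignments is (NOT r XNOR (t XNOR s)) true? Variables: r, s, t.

Satisfying assignments: (0,0,0), (0,1,1), (1,0,1), (1,1,0)
Count: 4 out of 8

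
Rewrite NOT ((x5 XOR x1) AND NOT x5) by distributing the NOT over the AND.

NOT (x5 XOR x1) OR x5
De Morgan's: NOT(AND of terms) = OR of negations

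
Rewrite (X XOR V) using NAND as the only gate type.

((X NAND (X NAND V)) NAND (V NAND (X NAND V)))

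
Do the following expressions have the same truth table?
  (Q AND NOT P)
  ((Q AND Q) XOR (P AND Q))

Yes, they are equivalent — the two output columns agree on all 4 assignments:
Q | P | Expression 1 | Expression 2
-----------------------------------
0 | 0 | 0 | 0
0 | 1 | 0 | 0
1 | 0 | 1 | 1
1 | 1 | 0 | 0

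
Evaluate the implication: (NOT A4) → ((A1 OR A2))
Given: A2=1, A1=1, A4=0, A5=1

Antecedent (NOT A4) = 1; consequent ((A1 OR A2)) = 1.
1 → 1 = 1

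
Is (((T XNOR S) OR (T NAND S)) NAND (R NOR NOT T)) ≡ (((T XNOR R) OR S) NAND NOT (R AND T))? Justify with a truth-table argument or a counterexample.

No. Counterexample: with R=0, S=0, T=0, Expression 1 = 1 but Expression 2 = 0.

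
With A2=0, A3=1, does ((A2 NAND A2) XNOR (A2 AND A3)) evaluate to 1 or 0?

Substituting: ((0 NAND 0) XNOR (0 AND 1))
= 0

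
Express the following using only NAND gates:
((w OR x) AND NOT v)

((((w NAND w) NAND (x NAND x)) NAND (v NAND v)) NAND (((w NAND w) NAND (x NAND x)) NAND (v NAND v)))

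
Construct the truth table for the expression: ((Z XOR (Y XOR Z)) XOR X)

Y | X | Z | Output
------------------
0 | 0 | 0 | 0
0 | 0 | 1 | 0
0 | 1 | 0 | 1
0 | 1 | 1 | 1
1 | 0 | 0 | 1
1 | 0 | 1 | 1
1 | 1 | 0 | 0
1 | 1 | 1 | 0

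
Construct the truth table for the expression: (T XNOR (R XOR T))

R | T | Output
--------------
0 | 0 | 1
0 | 1 | 1
1 | 0 | 0
1 | 1 | 0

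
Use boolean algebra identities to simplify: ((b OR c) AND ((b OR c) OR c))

By absorption (E AND (E OR v) = E):
= (b OR c)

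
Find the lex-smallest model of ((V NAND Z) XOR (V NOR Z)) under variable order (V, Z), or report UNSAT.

V=0, Z=1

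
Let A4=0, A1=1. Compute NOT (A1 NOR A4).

Substituting: NOT (1 NOR 0)
= 1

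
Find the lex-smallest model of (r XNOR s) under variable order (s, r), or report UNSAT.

s=0, r=0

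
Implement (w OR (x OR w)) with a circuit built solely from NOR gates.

((w NOR ((x NOR w) NOR (x NOR w))) NOR (w NOR ((x NOR w) NOR (x NOR w))))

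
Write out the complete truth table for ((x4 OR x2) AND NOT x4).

x2 | x4 | Output
----------------
0 | 0 | 0
0 | 1 | 0
1 | 0 | 1
1 | 1 | 0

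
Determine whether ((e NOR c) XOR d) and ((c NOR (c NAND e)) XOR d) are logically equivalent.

No. Counterexample: with d=0, e=0, c=0, Expression 1 = 1 but Expression 2 = 0.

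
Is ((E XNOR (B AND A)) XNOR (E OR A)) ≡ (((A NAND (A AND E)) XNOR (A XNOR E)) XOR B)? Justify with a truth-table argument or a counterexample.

No. Counterexample: with A=0, B=0, E=0, Expression 1 = 0 but Expression 2 = 1.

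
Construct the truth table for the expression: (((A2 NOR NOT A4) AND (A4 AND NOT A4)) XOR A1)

A2 | A1 | A4 | Output
---------------------
0 | 0 | 0 | 0
0 | 0 | 1 | 0
0 | 1 | 0 | 1
0 | 1 | 1 | 1
1 | 0 | 0 | 0
1 | 0 | 1 | 0
1 | 1 | 0 | 1
1 | 1 | 1 | 1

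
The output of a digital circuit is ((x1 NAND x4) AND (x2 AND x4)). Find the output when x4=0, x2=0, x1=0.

Substituting: ((0 NAND 0) AND (0 AND 0))
= 0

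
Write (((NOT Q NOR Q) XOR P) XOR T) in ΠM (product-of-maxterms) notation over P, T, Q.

ΠM(0, 1, 6, 7) = (P OR T OR Q) AND (P OR T OR NOT Q) AND (NOT P OR NOT T OR Q) AND (NOT P OR NOT T OR NOT Q)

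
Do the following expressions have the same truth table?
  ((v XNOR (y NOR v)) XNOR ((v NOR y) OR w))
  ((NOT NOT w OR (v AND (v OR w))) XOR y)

No. Counterexample: with w=0, y=1, v=0, Expression 1 = 0 but Expression 2 = 1.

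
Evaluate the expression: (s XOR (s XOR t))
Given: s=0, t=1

Substituting: (0 XOR (0 XOR 1))
= 1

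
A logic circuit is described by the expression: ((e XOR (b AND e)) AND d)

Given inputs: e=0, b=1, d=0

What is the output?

Substituting: ((0 XOR (1 AND 0)) AND 0)
= 0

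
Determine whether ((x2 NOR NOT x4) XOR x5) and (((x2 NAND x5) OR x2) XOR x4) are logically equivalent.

No. Counterexample: with x4=0, x5=0, x2=0, Expression 1 = 0 but Expression 2 = 1.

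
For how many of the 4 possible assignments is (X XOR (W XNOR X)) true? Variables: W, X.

Satisfying assignments: (0,0), (0,1)
Count: 2 out of 4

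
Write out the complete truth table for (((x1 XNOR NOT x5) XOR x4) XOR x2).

x1 | x4 | x2 | x5 | Output
--------------------------
0 | 0 | 0 | 0 | 0
0 | 0 | 0 | 1 | 1
0 | 0 | 1 | 0 | 1
0 | 0 | 1 | 1 | 0
0 | 1 | 0 | 0 | 1
0 | 1 | 0 | 1 | 0
0 | 1 | 1 | 0 | 0
0 | 1 | 1 | 1 | 1
1 | 0 | 0 | 0 | 1
1 | 0 | 0 | 1 | 0
1 | 0 | 1 | 0 | 0
1 | 0 | 1 | 1 | 1
1 | 1 | 0 | 0 | 0
1 | 1 | 0 | 1 | 1
1 | 1 | 1 | 0 | 1
1 | 1 | 1 | 1 | 0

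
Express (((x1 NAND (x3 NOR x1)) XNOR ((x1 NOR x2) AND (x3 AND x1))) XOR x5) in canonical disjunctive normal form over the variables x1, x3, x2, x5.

(NOT x1 AND NOT x3 AND NOT x2 AND x5) OR (NOT x1 AND NOT x3 AND x2 AND x5) OR (NOT x1 AND x3 AND NOT x2 AND x5) OR (NOT x1 AND x3 AND x2 AND x5) OR (x1 AND NOT x3 AND NOT x2 AND x5) OR (x1 AND NOT x3 AND x2 AND x5) OR (x1 AND x3 AND NOT x2 AND x5) OR (x1 AND x3 AND x2 AND x5)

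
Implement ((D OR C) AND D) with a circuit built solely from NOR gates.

((((D NOR C) NOR (D NOR C)) NOR ((D NOR C) NOR (D NOR C))) NOR (D NOR D))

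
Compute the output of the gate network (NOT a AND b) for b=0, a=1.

Substituting: (NOT 1 AND 0)
= 0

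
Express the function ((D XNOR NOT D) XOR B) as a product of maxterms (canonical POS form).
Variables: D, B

ΠM(0, 2) = (D OR B) AND (NOT D OR B)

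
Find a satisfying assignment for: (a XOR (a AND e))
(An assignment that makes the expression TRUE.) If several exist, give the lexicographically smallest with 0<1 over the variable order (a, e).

a=1, e=0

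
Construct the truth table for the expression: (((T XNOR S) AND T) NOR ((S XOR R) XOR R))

T | S | R | Output
------------------
0 | 0 | 0 | 1
0 | 0 | 1 | 1
0 | 1 | 0 | 0
0 | 1 | 1 | 0
1 | 0 | 0 | 1
1 | 0 | 1 | 1
1 | 1 | 0 | 0
1 | 1 | 1 | 0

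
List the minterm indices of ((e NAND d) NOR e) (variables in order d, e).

Σm() = FALSE (no minterms)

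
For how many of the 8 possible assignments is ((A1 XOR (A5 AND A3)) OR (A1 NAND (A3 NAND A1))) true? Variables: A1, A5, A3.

Satisfying assignments: (0,0,0), (0,0,1), (0,1,0), (0,1,1), (1,0,0), (1,0,1), (1,1,0), (1,1,1)
Count: 8 out of 8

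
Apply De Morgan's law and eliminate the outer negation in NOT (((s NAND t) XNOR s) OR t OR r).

NOT ((s NAND t) XNOR s) AND NOT t AND NOT r
De Morgan's: NOT(OR of terms) = AND of negations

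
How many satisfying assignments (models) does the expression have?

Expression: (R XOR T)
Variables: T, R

Satisfying assignments: (0,1), (1,0)
Count: 2 out of 4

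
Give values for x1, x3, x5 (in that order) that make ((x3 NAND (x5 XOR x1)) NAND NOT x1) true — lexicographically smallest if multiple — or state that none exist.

x1=0, x3=1, x5=1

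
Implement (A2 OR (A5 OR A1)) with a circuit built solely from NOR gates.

((A2 NOR ((A5 NOR A1) NOR (A5 NOR A1))) NOR (A2 NOR ((A5 NOR A1) NOR (A5 NOR A1))))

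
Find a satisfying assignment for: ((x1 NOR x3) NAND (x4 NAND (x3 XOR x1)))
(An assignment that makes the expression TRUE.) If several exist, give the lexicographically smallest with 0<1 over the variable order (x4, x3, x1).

x4=0, x3=0, x1=1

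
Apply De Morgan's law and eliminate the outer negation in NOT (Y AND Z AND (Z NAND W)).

NOT Y OR NOT Z OR NOT (Z NAND W)
De Morgan's: NOT(AND of terms) = OR of negations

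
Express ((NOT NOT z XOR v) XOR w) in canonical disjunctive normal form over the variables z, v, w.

(NOT z AND NOT v AND w) OR (NOT z AND v AND NOT w) OR (z AND NOT v AND NOT w) OR (z AND v AND w)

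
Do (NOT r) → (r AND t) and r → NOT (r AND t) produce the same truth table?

No, Inverse is not equivalent to original (counterexample: r=0, q=0, t=0)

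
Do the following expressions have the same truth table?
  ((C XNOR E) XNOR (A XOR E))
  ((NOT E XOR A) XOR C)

No. Counterexample: with A=0, E=0, C=0, Expression 1 = 0 but Expression 2 = 1.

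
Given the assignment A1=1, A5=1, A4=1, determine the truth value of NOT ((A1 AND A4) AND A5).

Substituting: NOT ((1 AND 1) AND 1)
= 0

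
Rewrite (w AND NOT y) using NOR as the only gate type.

((w NOR w) NOR ((y NOR y) NOR (y NOR y)))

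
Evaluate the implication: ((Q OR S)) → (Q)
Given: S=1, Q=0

Antecedent ((Q OR S)) = 1; consequent (Q) = 0.
1 → 0 = 0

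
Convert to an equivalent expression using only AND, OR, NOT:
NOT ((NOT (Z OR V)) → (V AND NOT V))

(NOT (Z OR V)) AND NOT (V AND NOT V)
(Negated implication: NOT(A → B) = A AND NOT B)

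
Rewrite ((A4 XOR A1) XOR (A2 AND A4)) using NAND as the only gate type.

((((A4 NAND (A4 NAND A1)) NAND (A1 NAND (A4 NAND A1))) NAND (((A4 NAND (A4 NAND A1)) NAND (A1 NAND (A4 NAND A1))) NAND ((A2 NAND A4) NAND (A2 NAND A4)))) NAND (((A2 NAND A4) NAND (A2 NAND A4)) NAND (((A4 NAND (A4 NAND A1)) NAND (A1 NAND (A4 NAND A1))) NAND ((A2 NAND A4) NAND (A2 NAND A4)))))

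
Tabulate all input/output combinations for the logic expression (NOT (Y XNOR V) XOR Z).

Z | V | Y | Output
------------------
0 | 0 | 0 | 0
0 | 0 | 1 | 1
0 | 1 | 0 | 1
0 | 1 | 1 | 0
1 | 0 | 0 | 1
1 | 0 | 1 | 0
1 | 1 | 0 | 0
1 | 1 | 1 | 1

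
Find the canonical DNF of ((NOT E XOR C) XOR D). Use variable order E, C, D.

(NOT E AND NOT C AND NOT D) OR (NOT E AND C AND D) OR (E AND NOT C AND D) OR (E AND C AND NOT D)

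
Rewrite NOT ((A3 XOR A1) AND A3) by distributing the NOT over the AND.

NOT (A3 XOR A1) OR NOT A3
De Morgan's: NOT(AND of terms) = OR of negations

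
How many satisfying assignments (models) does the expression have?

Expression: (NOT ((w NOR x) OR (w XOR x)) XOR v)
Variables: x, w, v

Satisfying assignments: (0,0,1), (0,1,1), (1,0,1), (1,1,0)
Count: 4 out of 8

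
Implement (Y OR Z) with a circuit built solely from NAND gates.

((Y NAND Y) NAND (Z NAND Z))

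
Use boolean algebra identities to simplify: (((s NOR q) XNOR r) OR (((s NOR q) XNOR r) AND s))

By absorption (E OR (E AND v) = E):
= ((s NOR q) XNOR r)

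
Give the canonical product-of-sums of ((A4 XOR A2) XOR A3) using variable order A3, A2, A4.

ΠM(0, 3, 5, 6) = (A3 OR A2 OR A4) AND (A3 OR NOT A2 OR NOT A4) AND (NOT A3 OR A2 OR NOT A4) AND (NOT A3 OR NOT A2 OR A4)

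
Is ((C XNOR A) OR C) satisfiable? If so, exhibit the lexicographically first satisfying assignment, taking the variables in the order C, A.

C=0, A=0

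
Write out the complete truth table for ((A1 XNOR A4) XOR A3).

A1 | A3 | A4 | Output
---------------------
0 | 0 | 0 | 1
0 | 0 | 1 | 0
0 | 1 | 0 | 0
0 | 1 | 1 | 1
1 | 0 | 0 | 0
1 | 0 | 1 | 1
1 | 1 | 0 | 1
1 | 1 | 1 | 0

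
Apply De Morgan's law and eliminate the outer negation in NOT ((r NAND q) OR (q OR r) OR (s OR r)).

NOT (r NAND q) AND NOT (q OR r) AND NOT (s OR r)
De Morgan's: NOT(OR of terms) = AND of negations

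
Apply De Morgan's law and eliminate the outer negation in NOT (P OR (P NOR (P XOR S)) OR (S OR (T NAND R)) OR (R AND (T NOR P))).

NOT P AND NOT (P NOR (P XOR S)) AND NOT (S OR (T NAND R)) AND NOT (R AND (T NOR P))
De Morgan's: NOT(OR of terms) = AND of negations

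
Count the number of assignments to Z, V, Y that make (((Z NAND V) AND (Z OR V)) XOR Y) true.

Satisfying assignments: (0,0,1), (0,1,0), (1,0,0), (1,1,1)
Count: 4 out of 8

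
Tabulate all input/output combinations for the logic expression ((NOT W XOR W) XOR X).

X | W | Output
--------------
0 | 0 | 1
0 | 1 | 1
1 | 0 | 0
1 | 1 | 0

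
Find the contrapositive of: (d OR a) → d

Contrapositive: NOT d → NOT (d OR a)
Note: A statement and its contrapositive are logically equivalent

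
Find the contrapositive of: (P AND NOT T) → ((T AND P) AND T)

Contrapositive: NOT ((T AND P) AND T) → NOT (P AND NOT T)
Note: A statement and its contrapositive are logically equivalent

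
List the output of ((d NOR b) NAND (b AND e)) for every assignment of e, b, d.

e | b | d | Output
------------------
0 | 0 | 0 | 1
0 | 0 | 1 | 1
0 | 1 | 0 | 1
0 | 1 | 1 | 1
1 | 0 | 0 | 1
1 | 0 | 1 | 1
1 | 1 | 0 | 1
1 | 1 | 1 | 1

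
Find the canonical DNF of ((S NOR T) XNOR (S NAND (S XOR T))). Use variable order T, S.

(NOT T AND NOT S) OR (NOT T AND S)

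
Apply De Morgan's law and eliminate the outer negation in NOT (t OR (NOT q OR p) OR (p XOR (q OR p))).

NOT t AND NOT (NOT q OR p) AND NOT (p XOR (q OR p))
De Morgan's: NOT(OR of terms) = AND of negations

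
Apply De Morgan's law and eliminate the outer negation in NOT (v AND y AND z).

NOT v OR NOT y OR NOT z
De Morgan's: NOT(AND of terms) = OR of negations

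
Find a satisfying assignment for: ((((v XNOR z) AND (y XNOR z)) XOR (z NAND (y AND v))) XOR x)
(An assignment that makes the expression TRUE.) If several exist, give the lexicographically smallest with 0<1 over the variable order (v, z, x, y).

v=0, z=0, x=0, y=1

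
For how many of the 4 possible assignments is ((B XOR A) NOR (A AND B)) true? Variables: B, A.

Satisfying assignments: (0,0)
Count: 1 out of 4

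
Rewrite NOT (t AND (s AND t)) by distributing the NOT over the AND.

NOT t OR NOT (s AND t)
De Morgan's: NOT(AND of terms) = OR of negations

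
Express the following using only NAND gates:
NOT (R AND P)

(((R NAND P) NAND (R NAND P)) NAND ((R NAND P) NAND (R NAND P)))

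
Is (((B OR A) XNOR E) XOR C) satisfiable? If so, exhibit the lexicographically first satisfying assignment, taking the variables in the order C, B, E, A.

C=0, B=0, E=0, A=0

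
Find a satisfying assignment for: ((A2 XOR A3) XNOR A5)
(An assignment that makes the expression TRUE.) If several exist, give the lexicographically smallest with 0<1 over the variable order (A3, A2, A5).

A3=0, A2=0, A5=0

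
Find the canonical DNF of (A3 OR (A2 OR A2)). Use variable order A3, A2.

(NOT A3 AND A2) OR (A3 AND NOT A2) OR (A3 AND A2)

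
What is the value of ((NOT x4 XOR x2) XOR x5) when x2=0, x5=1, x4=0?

Substituting: ((NOT 0 XOR 0) XOR 1)
= 0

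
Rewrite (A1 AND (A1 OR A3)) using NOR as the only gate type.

((A1 NOR A1) NOR (((A1 NOR A3) NOR (A1 NOR A3)) NOR ((A1 NOR A3) NOR (A1 NOR A3))))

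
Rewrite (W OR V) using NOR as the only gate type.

((W NOR V) NOR (W NOR V))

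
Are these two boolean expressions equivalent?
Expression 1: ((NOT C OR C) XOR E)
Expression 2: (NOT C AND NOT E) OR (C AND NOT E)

Yes, they are equivalent — the two output columns agree on all 4 assignments:
C | E | Expression 1 | Expression 2
-----------------------------------
0 | 0 | 1 | 1
0 | 1 | 0 | 0
1 | 0 | 1 | 1
1 | 1 | 0 | 0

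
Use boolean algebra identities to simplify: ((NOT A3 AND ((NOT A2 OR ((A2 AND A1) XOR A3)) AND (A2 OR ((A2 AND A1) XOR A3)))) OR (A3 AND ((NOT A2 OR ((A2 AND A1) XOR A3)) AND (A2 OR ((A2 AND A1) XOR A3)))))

By distribution ((E AND v) OR (E AND NOT v) = E) then distribution ((E OR v) AND (E OR NOT v) = E):
= ((A2 AND A1) XOR A3)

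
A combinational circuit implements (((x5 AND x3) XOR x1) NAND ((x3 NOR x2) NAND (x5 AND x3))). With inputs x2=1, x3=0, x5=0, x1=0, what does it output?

Substituting: (((0 AND 0) XOR 0) NAND ((0 NOR 1) NAND (0 AND 0)))
= 1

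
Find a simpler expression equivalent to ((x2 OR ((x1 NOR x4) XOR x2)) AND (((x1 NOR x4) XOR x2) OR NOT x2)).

By distribution ((E OR v) AND (E OR NOT v) = E):
= ((x1 NOR x4) XOR x2)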